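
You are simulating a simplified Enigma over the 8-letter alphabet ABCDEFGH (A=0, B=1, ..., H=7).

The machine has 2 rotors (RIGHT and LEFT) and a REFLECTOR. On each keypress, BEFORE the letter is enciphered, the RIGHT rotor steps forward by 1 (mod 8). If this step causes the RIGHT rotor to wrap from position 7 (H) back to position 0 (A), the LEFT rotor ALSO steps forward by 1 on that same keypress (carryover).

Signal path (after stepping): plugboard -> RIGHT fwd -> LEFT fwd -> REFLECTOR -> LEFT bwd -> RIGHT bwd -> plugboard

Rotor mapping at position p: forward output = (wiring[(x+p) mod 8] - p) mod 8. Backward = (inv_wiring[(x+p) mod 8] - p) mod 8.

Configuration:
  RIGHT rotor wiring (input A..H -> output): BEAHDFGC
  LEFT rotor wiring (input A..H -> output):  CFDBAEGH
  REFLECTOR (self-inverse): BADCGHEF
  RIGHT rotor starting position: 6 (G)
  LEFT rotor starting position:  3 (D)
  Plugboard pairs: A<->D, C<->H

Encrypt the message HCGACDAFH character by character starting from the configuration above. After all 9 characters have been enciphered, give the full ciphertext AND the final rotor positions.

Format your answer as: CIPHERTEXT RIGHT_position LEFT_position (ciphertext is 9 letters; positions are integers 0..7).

Answer: AEFCGADGA 7 4

Derivation:
Char 1 ('H'): step: R->7, L=3; H->plug->C->R->F->L->H->refl->F->L'->B->R'->D->plug->A
Char 2 ('C'): step: R->0, L->4 (L advanced); C->plug->H->R->C->L->C->refl->D->L'->D->R'->E->plug->E
Char 3 ('G'): step: R->1, L=4; G->plug->G->R->B->L->A->refl->B->L'->F->R'->F->plug->F
Char 4 ('A'): step: R->2, L=4; A->plug->D->R->D->L->D->refl->C->L'->C->R'->H->plug->C
Char 5 ('C'): step: R->3, L=4; C->plug->H->R->F->L->B->refl->A->L'->B->R'->G->plug->G
Char 6 ('D'): step: R->4, L=4; D->plug->A->R->H->L->F->refl->H->L'->G->R'->D->plug->A
Char 7 ('A'): step: R->5, L=4; A->plug->D->R->E->L->G->refl->E->L'->A->R'->A->plug->D
Char 8 ('F'): step: R->6, L=4; F->plug->F->R->B->L->A->refl->B->L'->F->R'->G->plug->G
Char 9 ('H'): step: R->7, L=4; H->plug->C->R->F->L->B->refl->A->L'->B->R'->D->plug->A
Final: ciphertext=AEFCGADGA, RIGHT=7, LEFT=4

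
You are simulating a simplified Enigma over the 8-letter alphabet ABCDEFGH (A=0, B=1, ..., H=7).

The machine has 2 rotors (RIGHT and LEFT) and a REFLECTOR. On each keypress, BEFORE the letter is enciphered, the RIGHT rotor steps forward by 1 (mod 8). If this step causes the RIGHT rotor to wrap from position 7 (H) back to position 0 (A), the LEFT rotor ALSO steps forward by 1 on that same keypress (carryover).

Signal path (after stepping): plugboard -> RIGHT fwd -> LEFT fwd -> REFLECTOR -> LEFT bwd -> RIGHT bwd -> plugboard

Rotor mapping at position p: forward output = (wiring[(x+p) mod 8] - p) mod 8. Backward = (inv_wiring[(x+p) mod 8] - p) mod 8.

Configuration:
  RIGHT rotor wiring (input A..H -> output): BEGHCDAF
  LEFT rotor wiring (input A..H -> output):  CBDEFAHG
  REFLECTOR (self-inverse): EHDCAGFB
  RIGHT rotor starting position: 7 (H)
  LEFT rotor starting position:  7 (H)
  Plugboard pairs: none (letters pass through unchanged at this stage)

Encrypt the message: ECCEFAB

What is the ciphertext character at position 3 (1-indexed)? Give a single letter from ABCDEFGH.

Char 1 ('E'): step: R->0, L->0 (L advanced); E->plug->E->R->C->L->D->refl->C->L'->A->R'->G->plug->G
Char 2 ('C'): step: R->1, L=0; C->plug->C->R->G->L->H->refl->B->L'->B->R'->D->plug->D
Char 3 ('C'): step: R->2, L=0; C->plug->C->R->A->L->C->refl->D->L'->C->R'->H->plug->H

H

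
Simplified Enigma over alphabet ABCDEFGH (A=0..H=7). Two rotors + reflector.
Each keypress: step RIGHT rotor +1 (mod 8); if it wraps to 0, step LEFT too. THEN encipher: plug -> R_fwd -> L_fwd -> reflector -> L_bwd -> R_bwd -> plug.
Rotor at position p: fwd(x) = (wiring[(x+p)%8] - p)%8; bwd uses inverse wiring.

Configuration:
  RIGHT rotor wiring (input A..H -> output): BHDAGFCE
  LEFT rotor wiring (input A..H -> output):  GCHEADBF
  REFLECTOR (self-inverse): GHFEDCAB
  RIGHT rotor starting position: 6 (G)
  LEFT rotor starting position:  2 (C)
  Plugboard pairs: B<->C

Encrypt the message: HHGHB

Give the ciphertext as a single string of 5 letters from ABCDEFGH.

Char 1 ('H'): step: R->7, L=2; H->plug->H->R->D->L->B->refl->H->L'->E->R'->D->plug->D
Char 2 ('H'): step: R->0, L->3 (L advanced); H->plug->H->R->E->L->C->refl->F->L'->B->R'->A->plug->A
Char 3 ('G'): step: R->1, L=3; G->plug->G->R->D->L->G->refl->A->L'->C->R'->B->plug->C
Char 4 ('H'): step: R->2, L=3; H->plug->H->R->F->L->D->refl->E->L'->H->R'->G->plug->G
Char 5 ('B'): step: R->3, L=3; B->plug->C->R->C->L->A->refl->G->L'->D->R'->B->plug->C

Answer: DACGC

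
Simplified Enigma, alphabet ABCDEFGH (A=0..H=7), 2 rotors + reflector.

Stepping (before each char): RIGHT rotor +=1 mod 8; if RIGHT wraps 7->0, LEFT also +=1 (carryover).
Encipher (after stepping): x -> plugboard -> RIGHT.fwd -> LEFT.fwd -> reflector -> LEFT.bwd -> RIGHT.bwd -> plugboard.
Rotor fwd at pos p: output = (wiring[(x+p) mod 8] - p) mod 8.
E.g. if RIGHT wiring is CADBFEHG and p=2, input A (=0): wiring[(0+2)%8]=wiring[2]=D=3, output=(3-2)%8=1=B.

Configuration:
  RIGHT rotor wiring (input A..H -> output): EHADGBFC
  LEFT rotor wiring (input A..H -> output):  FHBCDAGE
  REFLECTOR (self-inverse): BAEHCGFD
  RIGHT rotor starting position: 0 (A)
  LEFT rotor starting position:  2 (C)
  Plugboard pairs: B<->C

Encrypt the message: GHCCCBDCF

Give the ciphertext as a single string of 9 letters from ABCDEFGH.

Char 1 ('G'): step: R->1, L=2; G->plug->G->R->B->L->A->refl->B->L'->C->R'->C->plug->B
Char 2 ('H'): step: R->2, L=2; H->plug->H->R->F->L->C->refl->E->L'->E->R'->C->plug->B
Char 3 ('C'): step: R->3, L=2; C->plug->B->R->D->L->G->refl->F->L'->H->R'->E->plug->E
Char 4 ('C'): step: R->4, L=2; C->plug->B->R->F->L->C->refl->E->L'->E->R'->G->plug->G
Char 5 ('C'): step: R->5, L=2; C->plug->B->R->A->L->H->refl->D->L'->G->R'->G->plug->G
Char 6 ('B'): step: R->6, L=2; B->plug->C->R->G->L->D->refl->H->L'->A->R'->G->plug->G
Char 7 ('D'): step: R->7, L=2; D->plug->D->R->B->L->A->refl->B->L'->C->R'->G->plug->G
Char 8 ('C'): step: R->0, L->3 (L advanced); C->plug->B->R->H->L->G->refl->F->L'->C->R'->H->plug->H
Char 9 ('F'): step: R->1, L=3; F->plug->F->R->E->L->B->refl->A->L'->B->R'->G->plug->G

Answer: BBEGGGGHG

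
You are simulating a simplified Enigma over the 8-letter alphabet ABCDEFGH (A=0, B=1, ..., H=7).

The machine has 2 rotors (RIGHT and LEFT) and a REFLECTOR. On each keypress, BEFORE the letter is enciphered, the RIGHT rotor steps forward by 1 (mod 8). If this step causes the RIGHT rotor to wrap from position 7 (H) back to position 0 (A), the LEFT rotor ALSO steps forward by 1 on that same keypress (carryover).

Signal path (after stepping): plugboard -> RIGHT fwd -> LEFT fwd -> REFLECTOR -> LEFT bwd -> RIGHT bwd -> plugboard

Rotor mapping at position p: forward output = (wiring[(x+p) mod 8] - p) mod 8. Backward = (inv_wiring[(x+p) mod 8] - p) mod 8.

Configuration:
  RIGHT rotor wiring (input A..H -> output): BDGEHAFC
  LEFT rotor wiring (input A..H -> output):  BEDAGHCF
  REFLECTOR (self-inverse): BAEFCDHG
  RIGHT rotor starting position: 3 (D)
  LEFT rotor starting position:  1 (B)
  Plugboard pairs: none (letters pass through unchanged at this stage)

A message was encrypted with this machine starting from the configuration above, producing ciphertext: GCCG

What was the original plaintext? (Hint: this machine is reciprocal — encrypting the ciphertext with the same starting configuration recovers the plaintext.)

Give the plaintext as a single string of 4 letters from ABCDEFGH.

Answer: BGEH

Derivation:
Char 1 ('G'): step: R->4, L=1; G->plug->G->R->C->L->H->refl->G->L'->E->R'->B->plug->B
Char 2 ('C'): step: R->5, L=1; C->plug->C->R->F->L->B->refl->A->L'->H->R'->G->plug->G
Char 3 ('C'): step: R->6, L=1; C->plug->C->R->D->L->F->refl->D->L'->A->R'->E->plug->E
Char 4 ('G'): step: R->7, L=1; G->plug->G->R->B->L->C->refl->E->L'->G->R'->H->plug->H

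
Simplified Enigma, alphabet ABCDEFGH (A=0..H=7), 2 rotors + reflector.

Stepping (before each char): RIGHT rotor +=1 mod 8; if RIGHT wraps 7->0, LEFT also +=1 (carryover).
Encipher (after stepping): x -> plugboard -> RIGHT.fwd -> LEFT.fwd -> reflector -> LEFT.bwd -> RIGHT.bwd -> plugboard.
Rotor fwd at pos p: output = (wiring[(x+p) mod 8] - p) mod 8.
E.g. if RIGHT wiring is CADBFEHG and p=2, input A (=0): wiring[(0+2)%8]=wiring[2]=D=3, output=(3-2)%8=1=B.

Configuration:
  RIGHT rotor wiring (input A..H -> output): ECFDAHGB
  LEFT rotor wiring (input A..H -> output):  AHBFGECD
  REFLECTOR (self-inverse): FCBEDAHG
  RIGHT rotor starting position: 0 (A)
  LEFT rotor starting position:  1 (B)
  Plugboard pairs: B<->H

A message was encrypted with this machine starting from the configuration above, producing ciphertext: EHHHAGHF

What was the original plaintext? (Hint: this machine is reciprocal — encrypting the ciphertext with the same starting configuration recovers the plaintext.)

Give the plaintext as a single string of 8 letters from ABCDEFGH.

Char 1 ('E'): step: R->1, L=1; E->plug->E->R->G->L->C->refl->B->L'->F->R'->F->plug->F
Char 2 ('H'): step: R->2, L=1; H->plug->B->R->B->L->A->refl->F->L'->D->R'->A->plug->A
Char 3 ('H'): step: R->3, L=1; H->plug->B->R->F->L->B->refl->C->L'->G->R'->E->plug->E
Char 4 ('H'): step: R->4, L=1; H->plug->B->R->D->L->F->refl->A->L'->B->R'->G->plug->G
Char 5 ('A'): step: R->5, L=1; A->plug->A->R->C->L->E->refl->D->L'->E->R'->C->plug->C
Char 6 ('G'): step: R->6, L=1; G->plug->G->R->C->L->E->refl->D->L'->E->R'->D->plug->D
Char 7 ('H'): step: R->7, L=1; H->plug->B->R->F->L->B->refl->C->L'->G->R'->D->plug->D
Char 8 ('F'): step: R->0, L->2 (L advanced); F->plug->F->R->H->L->F->refl->A->L'->E->R'->A->plug->A

Answer: FAEGCDDA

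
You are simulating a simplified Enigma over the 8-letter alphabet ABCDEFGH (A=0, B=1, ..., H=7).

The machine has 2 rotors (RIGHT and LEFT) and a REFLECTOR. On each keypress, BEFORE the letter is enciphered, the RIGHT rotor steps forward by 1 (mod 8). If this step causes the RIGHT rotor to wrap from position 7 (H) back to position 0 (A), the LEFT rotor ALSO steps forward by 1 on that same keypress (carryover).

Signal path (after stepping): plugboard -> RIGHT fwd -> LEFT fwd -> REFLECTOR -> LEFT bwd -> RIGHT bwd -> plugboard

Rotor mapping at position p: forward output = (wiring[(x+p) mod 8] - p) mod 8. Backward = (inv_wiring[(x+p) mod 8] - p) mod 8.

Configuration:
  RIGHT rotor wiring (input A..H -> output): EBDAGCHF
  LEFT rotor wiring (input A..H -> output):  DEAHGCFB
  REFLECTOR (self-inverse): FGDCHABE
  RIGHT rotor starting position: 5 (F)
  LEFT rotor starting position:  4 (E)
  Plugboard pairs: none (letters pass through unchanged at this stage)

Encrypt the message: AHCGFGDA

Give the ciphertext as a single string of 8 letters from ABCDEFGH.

Char 1 ('A'): step: R->6, L=4; A->plug->A->R->B->L->G->refl->B->L'->C->R'->F->plug->F
Char 2 ('H'): step: R->7, L=4; H->plug->H->R->A->L->C->refl->D->L'->H->R'->F->plug->F
Char 3 ('C'): step: R->0, L->5 (L advanced); C->plug->C->R->D->L->G->refl->B->L'->H->R'->G->plug->G
Char 4 ('G'): step: R->1, L=5; G->plug->G->R->E->L->H->refl->E->L'->C->R'->B->plug->B
Char 5 ('F'): step: R->2, L=5; F->plug->F->R->D->L->G->refl->B->L'->H->R'->H->plug->H
Char 6 ('G'): step: R->3, L=5; G->plug->G->R->G->L->C->refl->D->L'->F->R'->A->plug->A
Char 7 ('D'): step: R->4, L=5; D->plug->D->R->B->L->A->refl->F->L'->A->R'->E->plug->E
Char 8 ('A'): step: R->5, L=5; A->plug->A->R->F->L->D->refl->C->L'->G->R'->F->plug->F

Answer: FFGBHAEF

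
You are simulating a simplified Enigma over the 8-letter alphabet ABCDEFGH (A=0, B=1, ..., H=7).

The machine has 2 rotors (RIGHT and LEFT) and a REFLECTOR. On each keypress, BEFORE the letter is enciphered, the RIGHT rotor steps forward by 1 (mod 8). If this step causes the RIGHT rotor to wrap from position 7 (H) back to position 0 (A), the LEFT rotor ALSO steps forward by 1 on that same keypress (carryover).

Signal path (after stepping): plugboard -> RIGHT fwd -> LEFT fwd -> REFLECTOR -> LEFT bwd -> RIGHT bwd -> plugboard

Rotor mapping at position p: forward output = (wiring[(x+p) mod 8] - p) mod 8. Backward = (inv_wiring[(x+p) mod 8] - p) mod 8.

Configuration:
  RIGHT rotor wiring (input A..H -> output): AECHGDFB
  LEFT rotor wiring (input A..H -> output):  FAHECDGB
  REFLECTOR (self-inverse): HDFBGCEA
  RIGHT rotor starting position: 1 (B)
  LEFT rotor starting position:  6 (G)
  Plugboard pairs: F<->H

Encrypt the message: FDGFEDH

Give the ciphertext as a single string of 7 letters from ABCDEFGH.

Char 1 ('F'): step: R->2, L=6; F->plug->H->R->C->L->H->refl->A->L'->A->R'->A->plug->A
Char 2 ('D'): step: R->3, L=6; D->plug->D->R->C->L->H->refl->A->L'->A->R'->C->plug->C
Char 3 ('G'): step: R->4, L=6; G->plug->G->R->G->L->E->refl->G->L'->F->R'->D->plug->D
Char 4 ('F'): step: R->5, L=6; F->plug->H->R->B->L->D->refl->B->L'->E->R'->C->plug->C
Char 5 ('E'): step: R->6, L=6; E->plug->E->R->E->L->B->refl->D->L'->B->R'->F->plug->H
Char 6 ('D'): step: R->7, L=6; D->plug->D->R->D->L->C->refl->F->L'->H->R'->F->plug->H
Char 7 ('H'): step: R->0, L->7 (L advanced); H->plug->F->R->D->L->A->refl->H->L'->H->R'->D->plug->D

Answer: ACDCHHD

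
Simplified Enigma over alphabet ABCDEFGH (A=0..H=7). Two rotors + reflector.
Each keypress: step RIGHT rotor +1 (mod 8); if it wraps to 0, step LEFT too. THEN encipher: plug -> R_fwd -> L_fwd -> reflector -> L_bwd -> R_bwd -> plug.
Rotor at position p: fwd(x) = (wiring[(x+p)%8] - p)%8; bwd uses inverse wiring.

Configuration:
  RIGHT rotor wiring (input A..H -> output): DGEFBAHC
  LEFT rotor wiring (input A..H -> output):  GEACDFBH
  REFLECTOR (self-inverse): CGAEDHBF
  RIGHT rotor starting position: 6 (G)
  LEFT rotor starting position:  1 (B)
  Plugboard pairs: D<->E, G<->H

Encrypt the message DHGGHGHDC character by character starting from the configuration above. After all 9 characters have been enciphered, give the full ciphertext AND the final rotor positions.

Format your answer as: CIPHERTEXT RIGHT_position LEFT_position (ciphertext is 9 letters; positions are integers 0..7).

Answer: FDEDBDBHH 7 2

Derivation:
Char 1 ('D'): step: R->7, L=1; D->plug->E->R->G->L->G->refl->B->L'->C->R'->F->plug->F
Char 2 ('H'): step: R->0, L->2 (L advanced); H->plug->G->R->H->L->C->refl->A->L'->B->R'->E->plug->D
Char 3 ('G'): step: R->1, L=2; G->plug->H->R->C->L->B->refl->G->L'->A->R'->D->plug->E
Char 4 ('G'): step: R->2, L=2; G->plug->H->R->E->L->H->refl->F->L'->F->R'->E->plug->D
Char 5 ('H'): step: R->3, L=2; H->plug->G->R->D->L->D->refl->E->L'->G->R'->B->plug->B
Char 6 ('G'): step: R->4, L=2; G->plug->H->R->B->L->A->refl->C->L'->H->R'->E->plug->D
Char 7 ('H'): step: R->5, L=2; H->plug->G->R->A->L->G->refl->B->L'->C->R'->B->plug->B
Char 8 ('D'): step: R->6, L=2; D->plug->E->R->G->L->E->refl->D->L'->D->R'->G->plug->H
Char 9 ('C'): step: R->7, L=2; C->plug->C->R->H->L->C->refl->A->L'->B->R'->G->plug->H
Final: ciphertext=FDEDBDBHH, RIGHT=7, LEFT=2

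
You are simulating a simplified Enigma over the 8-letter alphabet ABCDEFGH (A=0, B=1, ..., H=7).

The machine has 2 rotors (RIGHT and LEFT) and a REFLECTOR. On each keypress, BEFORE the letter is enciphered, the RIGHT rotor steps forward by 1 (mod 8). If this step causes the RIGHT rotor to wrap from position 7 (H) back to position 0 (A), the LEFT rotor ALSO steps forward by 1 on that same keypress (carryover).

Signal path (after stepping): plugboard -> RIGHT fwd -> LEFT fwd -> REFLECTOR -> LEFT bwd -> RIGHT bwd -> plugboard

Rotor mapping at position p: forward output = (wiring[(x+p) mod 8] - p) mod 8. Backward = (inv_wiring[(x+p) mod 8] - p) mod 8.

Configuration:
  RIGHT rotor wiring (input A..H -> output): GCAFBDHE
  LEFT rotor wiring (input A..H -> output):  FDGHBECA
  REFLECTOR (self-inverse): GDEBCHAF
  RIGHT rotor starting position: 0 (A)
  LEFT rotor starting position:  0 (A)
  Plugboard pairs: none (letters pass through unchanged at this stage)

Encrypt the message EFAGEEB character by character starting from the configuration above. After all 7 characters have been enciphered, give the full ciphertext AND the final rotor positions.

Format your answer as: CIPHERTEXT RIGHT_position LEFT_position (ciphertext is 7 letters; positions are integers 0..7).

Char 1 ('E'): step: R->1, L=0; E->plug->E->R->C->L->G->refl->A->L'->H->R'->B->plug->B
Char 2 ('F'): step: R->2, L=0; F->plug->F->R->C->L->G->refl->A->L'->H->R'->C->plug->C
Char 3 ('A'): step: R->3, L=0; A->plug->A->R->C->L->G->refl->A->L'->H->R'->G->plug->G
Char 4 ('G'): step: R->4, L=0; G->plug->G->R->E->L->B->refl->D->L'->B->R'->H->plug->H
Char 5 ('E'): step: R->5, L=0; E->plug->E->R->F->L->E->refl->C->L'->G->R'->A->plug->A
Char 6 ('E'): step: R->6, L=0; E->plug->E->R->C->L->G->refl->A->L'->H->R'->F->plug->F
Char 7 ('B'): step: R->7, L=0; B->plug->B->R->H->L->A->refl->G->L'->C->R'->F->plug->F
Final: ciphertext=BCGHAFF, RIGHT=7, LEFT=0

Answer: BCGHAFF 7 0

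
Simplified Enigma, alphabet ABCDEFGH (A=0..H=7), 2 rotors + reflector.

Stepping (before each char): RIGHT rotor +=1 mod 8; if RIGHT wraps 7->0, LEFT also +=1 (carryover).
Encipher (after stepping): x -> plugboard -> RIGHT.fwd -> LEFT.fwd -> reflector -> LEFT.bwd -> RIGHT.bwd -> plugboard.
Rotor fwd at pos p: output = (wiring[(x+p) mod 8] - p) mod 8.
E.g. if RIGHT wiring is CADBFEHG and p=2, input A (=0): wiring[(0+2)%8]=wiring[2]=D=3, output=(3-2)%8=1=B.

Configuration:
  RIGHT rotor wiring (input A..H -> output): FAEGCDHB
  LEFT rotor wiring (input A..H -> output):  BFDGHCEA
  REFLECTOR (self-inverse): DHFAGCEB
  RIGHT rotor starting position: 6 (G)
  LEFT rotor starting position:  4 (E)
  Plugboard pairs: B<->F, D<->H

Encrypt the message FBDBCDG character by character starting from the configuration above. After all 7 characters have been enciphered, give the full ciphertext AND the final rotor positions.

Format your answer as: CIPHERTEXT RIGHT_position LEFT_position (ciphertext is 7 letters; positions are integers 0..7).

Answer: HAECFBA 5 5

Derivation:
Char 1 ('F'): step: R->7, L=4; F->plug->B->R->G->L->H->refl->B->L'->F->R'->D->plug->H
Char 2 ('B'): step: R->0, L->5 (L advanced); B->plug->F->R->D->L->E->refl->G->L'->F->R'->A->plug->A
Char 3 ('D'): step: R->1, L=5; D->plug->H->R->E->L->A->refl->D->L'->C->R'->E->plug->E
Char 4 ('B'): step: R->2, L=5; B->plug->F->R->H->L->C->refl->F->L'->A->R'->C->plug->C
Char 5 ('C'): step: R->3, L=5; C->plug->C->R->A->L->F->refl->C->L'->H->R'->B->plug->F
Char 6 ('D'): step: R->4, L=5; D->plug->H->R->C->L->D->refl->A->L'->E->R'->F->plug->B
Char 7 ('G'): step: R->5, L=5; G->plug->G->R->B->L->H->refl->B->L'->G->R'->A->plug->A
Final: ciphertext=HAECFBA, RIGHT=5, LEFT=5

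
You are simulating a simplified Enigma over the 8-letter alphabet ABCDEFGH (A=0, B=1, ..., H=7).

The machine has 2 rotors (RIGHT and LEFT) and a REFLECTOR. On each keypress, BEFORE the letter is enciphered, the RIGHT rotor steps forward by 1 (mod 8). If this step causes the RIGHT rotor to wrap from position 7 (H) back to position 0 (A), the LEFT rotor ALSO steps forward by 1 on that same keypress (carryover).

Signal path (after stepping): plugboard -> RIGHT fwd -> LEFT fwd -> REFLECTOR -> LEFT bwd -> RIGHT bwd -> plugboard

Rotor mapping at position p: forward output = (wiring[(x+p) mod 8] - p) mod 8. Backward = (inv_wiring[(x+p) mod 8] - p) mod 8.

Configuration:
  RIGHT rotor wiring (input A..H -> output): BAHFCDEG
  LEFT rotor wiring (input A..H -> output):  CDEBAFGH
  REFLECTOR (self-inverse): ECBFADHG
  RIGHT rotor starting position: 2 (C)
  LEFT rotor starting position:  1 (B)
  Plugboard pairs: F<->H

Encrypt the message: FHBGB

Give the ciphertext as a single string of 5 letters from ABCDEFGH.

Answer: ADGDG

Derivation:
Char 1 ('F'): step: R->3, L=1; F->plug->H->R->E->L->E->refl->A->L'->C->R'->A->plug->A
Char 2 ('H'): step: R->4, L=1; H->plug->F->R->E->L->E->refl->A->L'->C->R'->D->plug->D
Char 3 ('B'): step: R->5, L=1; B->plug->B->R->H->L->B->refl->C->L'->A->R'->G->plug->G
Char 4 ('G'): step: R->6, L=1; G->plug->G->R->E->L->E->refl->A->L'->C->R'->D->plug->D
Char 5 ('B'): step: R->7, L=1; B->plug->B->R->C->L->A->refl->E->L'->E->R'->G->plug->G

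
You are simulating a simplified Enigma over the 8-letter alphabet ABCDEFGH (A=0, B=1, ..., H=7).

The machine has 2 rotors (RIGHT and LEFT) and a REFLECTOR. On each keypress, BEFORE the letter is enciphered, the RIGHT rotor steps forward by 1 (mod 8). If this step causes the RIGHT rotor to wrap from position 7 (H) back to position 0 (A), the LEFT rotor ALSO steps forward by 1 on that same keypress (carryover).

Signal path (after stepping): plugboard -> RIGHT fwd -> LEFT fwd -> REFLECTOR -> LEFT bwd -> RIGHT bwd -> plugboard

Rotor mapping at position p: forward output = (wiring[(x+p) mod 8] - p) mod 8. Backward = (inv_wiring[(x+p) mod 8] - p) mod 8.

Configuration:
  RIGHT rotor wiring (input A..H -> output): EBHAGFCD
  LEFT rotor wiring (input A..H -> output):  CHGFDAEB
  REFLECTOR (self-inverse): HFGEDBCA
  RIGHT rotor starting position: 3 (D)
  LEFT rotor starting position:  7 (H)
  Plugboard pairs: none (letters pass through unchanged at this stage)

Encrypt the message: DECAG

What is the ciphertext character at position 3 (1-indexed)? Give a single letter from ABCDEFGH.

Char 1 ('D'): step: R->4, L=7; D->plug->D->R->H->L->F->refl->B->L'->G->R'->C->plug->C
Char 2 ('E'): step: R->5, L=7; E->plug->E->R->E->L->G->refl->C->L'->A->R'->A->plug->A
Char 3 ('C'): step: R->6, L=7; C->plug->C->R->G->L->B->refl->F->L'->H->R'->H->plug->H

H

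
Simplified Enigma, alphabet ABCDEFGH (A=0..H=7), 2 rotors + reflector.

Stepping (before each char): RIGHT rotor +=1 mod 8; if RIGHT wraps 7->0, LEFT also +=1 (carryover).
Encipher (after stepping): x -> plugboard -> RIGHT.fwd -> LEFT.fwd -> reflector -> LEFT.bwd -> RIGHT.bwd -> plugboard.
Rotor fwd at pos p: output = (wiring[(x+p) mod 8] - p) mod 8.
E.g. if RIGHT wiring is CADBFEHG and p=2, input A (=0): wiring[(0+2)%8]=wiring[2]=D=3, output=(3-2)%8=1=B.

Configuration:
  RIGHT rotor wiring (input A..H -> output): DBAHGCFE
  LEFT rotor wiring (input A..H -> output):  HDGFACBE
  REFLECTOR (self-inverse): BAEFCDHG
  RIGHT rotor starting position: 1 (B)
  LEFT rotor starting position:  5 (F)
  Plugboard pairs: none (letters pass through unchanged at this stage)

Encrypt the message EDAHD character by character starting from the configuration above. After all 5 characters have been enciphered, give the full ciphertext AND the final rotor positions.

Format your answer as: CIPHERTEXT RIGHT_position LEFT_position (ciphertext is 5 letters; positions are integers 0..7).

Char 1 ('E'): step: R->2, L=5; E->plug->E->R->D->L->C->refl->E->L'->B->R'->G->plug->G
Char 2 ('D'): step: R->3, L=5; D->plug->D->R->C->L->H->refl->G->L'->E->R'->A->plug->A
Char 3 ('A'): step: R->4, L=5; A->plug->A->R->C->L->H->refl->G->L'->E->R'->G->plug->G
Char 4 ('H'): step: R->5, L=5; H->plug->H->R->B->L->E->refl->C->L'->D->R'->F->plug->F
Char 5 ('D'): step: R->6, L=5; D->plug->D->R->D->L->C->refl->E->L'->B->R'->F->plug->F
Final: ciphertext=GAGFF, RIGHT=6, LEFT=5

Answer: GAGFF 6 5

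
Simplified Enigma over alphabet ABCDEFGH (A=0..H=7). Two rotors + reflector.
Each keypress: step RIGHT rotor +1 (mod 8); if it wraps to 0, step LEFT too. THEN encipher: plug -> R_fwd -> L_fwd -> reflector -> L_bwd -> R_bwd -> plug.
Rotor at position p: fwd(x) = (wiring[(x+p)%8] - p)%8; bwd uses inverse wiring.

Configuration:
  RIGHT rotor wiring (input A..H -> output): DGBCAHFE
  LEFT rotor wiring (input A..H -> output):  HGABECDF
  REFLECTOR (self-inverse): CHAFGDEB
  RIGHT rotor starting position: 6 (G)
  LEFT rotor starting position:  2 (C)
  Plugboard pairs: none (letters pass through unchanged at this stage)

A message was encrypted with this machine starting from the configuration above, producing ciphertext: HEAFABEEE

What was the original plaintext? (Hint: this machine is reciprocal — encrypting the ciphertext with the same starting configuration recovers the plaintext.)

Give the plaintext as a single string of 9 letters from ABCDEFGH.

Answer: AGBGHAAFB

Derivation:
Char 1 ('H'): step: R->7, L=2; H->plug->H->R->G->L->F->refl->D->L'->F->R'->A->plug->A
Char 2 ('E'): step: R->0, L->3 (L advanced); E->plug->E->R->A->L->G->refl->E->L'->F->R'->G->plug->G
Char 3 ('A'): step: R->1, L=3; A->plug->A->R->F->L->E->refl->G->L'->A->R'->B->plug->B
Char 4 ('F'): step: R->2, L=3; F->plug->F->R->C->L->H->refl->B->L'->B->R'->G->plug->G
Char 5 ('A'): step: R->3, L=3; A->plug->A->R->H->L->F->refl->D->L'->G->R'->H->plug->H
Char 6 ('B'): step: R->4, L=3; B->plug->B->R->D->L->A->refl->C->L'->E->R'->A->plug->A
Char 7 ('E'): step: R->5, L=3; E->plug->E->R->B->L->B->refl->H->L'->C->R'->A->plug->A
Char 8 ('E'): step: R->6, L=3; E->plug->E->R->D->L->A->refl->C->L'->E->R'->F->plug->F
Char 9 ('E'): step: R->7, L=3; E->plug->E->R->D->L->A->refl->C->L'->E->R'->B->plug->B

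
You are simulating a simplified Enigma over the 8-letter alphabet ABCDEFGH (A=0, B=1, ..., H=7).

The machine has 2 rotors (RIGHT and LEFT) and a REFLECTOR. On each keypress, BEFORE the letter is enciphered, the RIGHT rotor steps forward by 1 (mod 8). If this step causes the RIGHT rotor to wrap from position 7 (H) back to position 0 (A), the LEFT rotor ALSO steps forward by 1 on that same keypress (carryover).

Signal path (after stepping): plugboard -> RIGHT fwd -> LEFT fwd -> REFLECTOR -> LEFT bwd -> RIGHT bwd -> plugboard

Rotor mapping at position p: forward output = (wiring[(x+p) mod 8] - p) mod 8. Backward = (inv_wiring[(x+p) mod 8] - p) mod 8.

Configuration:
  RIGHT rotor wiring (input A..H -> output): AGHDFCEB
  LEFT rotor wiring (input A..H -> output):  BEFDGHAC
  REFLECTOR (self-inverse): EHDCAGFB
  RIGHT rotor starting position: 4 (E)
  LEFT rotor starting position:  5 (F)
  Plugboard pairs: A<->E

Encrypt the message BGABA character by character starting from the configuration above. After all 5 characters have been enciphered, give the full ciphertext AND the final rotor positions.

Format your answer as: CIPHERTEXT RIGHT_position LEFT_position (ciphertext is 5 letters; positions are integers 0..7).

Answer: CHCHB 1 6

Derivation:
Char 1 ('B'): step: R->5, L=5; B->plug->B->R->H->L->B->refl->H->L'->E->R'->C->plug->C
Char 2 ('G'): step: R->6, L=5; G->plug->G->R->H->L->B->refl->H->L'->E->R'->H->plug->H
Char 3 ('A'): step: R->7, L=5; A->plug->E->R->E->L->H->refl->B->L'->H->R'->C->plug->C
Char 4 ('B'): step: R->0, L->6 (L advanced); B->plug->B->R->G->L->A->refl->E->L'->B->R'->H->plug->H
Char 5 ('A'): step: R->1, L=6; A->plug->E->R->B->L->E->refl->A->L'->G->R'->B->plug->B
Final: ciphertext=CHCHB, RIGHT=1, LEFT=6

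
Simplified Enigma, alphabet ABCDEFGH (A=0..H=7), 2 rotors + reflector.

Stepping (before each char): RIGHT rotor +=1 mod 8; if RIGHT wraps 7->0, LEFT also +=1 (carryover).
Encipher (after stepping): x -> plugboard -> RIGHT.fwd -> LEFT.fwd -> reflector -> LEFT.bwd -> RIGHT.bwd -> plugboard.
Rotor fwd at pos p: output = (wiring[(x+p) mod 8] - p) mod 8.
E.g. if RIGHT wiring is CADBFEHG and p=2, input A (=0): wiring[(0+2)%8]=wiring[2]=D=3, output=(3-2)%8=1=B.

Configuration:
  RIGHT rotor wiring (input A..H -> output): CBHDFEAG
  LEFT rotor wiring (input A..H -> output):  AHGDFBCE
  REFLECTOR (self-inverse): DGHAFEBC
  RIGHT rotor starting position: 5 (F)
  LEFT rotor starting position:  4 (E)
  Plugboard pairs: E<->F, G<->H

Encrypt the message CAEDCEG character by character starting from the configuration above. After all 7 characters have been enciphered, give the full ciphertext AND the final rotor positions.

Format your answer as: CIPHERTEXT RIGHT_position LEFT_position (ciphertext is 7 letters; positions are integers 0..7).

Answer: FEACGFH 4 5

Derivation:
Char 1 ('C'): step: R->6, L=4; C->plug->C->R->E->L->E->refl->F->L'->B->R'->E->plug->F
Char 2 ('A'): step: R->7, L=4; A->plug->A->R->H->L->H->refl->C->L'->G->R'->F->plug->E
Char 3 ('E'): step: R->0, L->5 (L advanced); E->plug->F->R->E->L->C->refl->H->L'->C->R'->A->plug->A
Char 4 ('D'): step: R->1, L=5; D->plug->D->R->E->L->C->refl->H->L'->C->R'->C->plug->C
Char 5 ('C'): step: R->2, L=5; C->plug->C->R->D->L->D->refl->A->L'->H->R'->H->plug->G
Char 6 ('E'): step: R->3, L=5; E->plug->F->R->H->L->A->refl->D->L'->D->R'->E->plug->F
Char 7 ('G'): step: R->4, L=5; G->plug->H->R->H->L->A->refl->D->L'->D->R'->G->plug->H
Final: ciphertext=FEACGFH, RIGHT=4, LEFT=5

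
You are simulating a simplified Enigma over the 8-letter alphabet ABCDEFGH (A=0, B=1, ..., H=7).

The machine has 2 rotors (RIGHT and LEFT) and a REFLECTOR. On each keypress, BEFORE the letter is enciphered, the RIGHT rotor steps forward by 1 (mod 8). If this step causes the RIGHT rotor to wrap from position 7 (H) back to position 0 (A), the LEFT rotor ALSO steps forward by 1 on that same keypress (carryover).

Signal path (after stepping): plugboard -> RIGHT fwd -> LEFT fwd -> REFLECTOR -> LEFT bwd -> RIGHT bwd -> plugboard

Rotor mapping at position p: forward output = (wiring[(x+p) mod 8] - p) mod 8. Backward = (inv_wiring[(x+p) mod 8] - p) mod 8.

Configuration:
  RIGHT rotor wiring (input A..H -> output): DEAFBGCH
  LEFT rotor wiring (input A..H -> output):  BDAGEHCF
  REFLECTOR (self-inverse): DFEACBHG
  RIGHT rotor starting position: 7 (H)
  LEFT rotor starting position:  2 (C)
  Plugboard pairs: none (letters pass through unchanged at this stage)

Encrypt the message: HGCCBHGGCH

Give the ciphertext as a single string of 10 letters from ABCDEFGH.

Answer: EDGHGCCDEE

Derivation:
Char 1 ('H'): step: R->0, L->3 (L advanced); H->plug->H->R->H->L->F->refl->B->L'->B->R'->E->plug->E
Char 2 ('G'): step: R->1, L=3; G->plug->G->R->G->L->A->refl->D->L'->A->R'->D->plug->D
Char 3 ('C'): step: R->2, L=3; C->plug->C->R->H->L->F->refl->B->L'->B->R'->G->plug->G
Char 4 ('C'): step: R->3, L=3; C->plug->C->R->D->L->H->refl->G->L'->F->R'->H->plug->H
Char 5 ('B'): step: R->4, L=3; B->plug->B->R->C->L->E->refl->C->L'->E->R'->G->plug->G
Char 6 ('H'): step: R->5, L=3; H->plug->H->R->E->L->C->refl->E->L'->C->R'->C->plug->C
Char 7 ('G'): step: R->6, L=3; G->plug->G->R->D->L->H->refl->G->L'->F->R'->C->plug->C
Char 8 ('G'): step: R->7, L=3; G->plug->G->R->H->L->F->refl->B->L'->B->R'->D->plug->D
Char 9 ('C'): step: R->0, L->4 (L advanced); C->plug->C->R->A->L->A->refl->D->L'->B->R'->E->plug->E
Char 10 ('H'): step: R->1, L=4; H->plug->H->R->C->L->G->refl->H->L'->F->R'->E->plug->E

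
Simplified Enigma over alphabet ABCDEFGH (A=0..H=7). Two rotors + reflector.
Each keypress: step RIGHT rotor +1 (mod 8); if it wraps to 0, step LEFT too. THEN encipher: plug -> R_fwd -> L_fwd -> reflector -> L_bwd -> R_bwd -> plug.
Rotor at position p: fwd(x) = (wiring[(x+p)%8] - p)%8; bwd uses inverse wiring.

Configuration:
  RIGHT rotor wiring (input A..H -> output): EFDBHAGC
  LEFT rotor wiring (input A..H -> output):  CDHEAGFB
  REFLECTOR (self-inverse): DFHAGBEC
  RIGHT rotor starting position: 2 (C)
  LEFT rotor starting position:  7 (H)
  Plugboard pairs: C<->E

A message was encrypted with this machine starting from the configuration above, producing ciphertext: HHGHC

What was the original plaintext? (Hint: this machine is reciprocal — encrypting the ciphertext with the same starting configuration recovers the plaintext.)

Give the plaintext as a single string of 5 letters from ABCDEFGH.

Answer: ABEDH

Derivation:
Char 1 ('H'): step: R->3, L=7; H->plug->H->R->A->L->C->refl->H->L'->G->R'->A->plug->A
Char 2 ('H'): step: R->4, L=7; H->plug->H->R->F->L->B->refl->F->L'->E->R'->B->plug->B
Char 3 ('G'): step: R->5, L=7; G->plug->G->R->E->L->F->refl->B->L'->F->R'->C->plug->E
Char 4 ('H'): step: R->6, L=7; H->plug->H->R->C->L->E->refl->G->L'->H->R'->D->plug->D
Char 5 ('C'): step: R->7, L=7; C->plug->E->R->C->L->E->refl->G->L'->H->R'->H->plug->H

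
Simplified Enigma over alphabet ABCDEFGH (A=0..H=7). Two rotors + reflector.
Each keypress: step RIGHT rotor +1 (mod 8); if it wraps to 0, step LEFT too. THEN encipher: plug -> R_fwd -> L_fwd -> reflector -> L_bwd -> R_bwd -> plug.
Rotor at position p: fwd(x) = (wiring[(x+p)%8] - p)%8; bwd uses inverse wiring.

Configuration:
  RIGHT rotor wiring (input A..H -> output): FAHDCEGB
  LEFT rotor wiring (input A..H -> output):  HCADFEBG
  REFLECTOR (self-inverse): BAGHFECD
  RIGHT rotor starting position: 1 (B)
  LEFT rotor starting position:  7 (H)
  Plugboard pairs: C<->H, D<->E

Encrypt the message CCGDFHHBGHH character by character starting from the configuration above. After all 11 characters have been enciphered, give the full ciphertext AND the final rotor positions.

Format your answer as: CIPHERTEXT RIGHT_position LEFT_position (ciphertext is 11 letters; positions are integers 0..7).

Answer: DDDBHFCHHBA 4 0

Derivation:
Char 1 ('C'): step: R->2, L=7; C->plug->H->R->G->L->F->refl->E->L'->E->R'->E->plug->D
Char 2 ('C'): step: R->3, L=7; C->plug->H->R->E->L->E->refl->F->L'->G->R'->E->plug->D
Char 3 ('G'): step: R->4, L=7; G->plug->G->R->D->L->B->refl->A->L'->B->R'->E->plug->D
Char 4 ('D'): step: R->5, L=7; D->plug->E->R->D->L->B->refl->A->L'->B->R'->B->plug->B
Char 5 ('F'): step: R->6, L=7; F->plug->F->R->F->L->G->refl->C->L'->H->R'->C->plug->H
Char 6 ('H'): step: R->7, L=7; H->plug->C->R->B->L->A->refl->B->L'->D->R'->F->plug->F
Char 7 ('H'): step: R->0, L->0 (L advanced); H->plug->C->R->H->L->G->refl->C->L'->B->R'->H->plug->C
Char 8 ('B'): step: R->1, L=0; B->plug->B->R->G->L->B->refl->A->L'->C->R'->C->plug->H
Char 9 ('G'): step: R->2, L=0; G->plug->G->R->D->L->D->refl->H->L'->A->R'->C->plug->H
Char 10 ('H'): step: R->3, L=0; H->plug->C->R->B->L->C->refl->G->L'->H->R'->B->plug->B
Char 11 ('H'): step: R->4, L=0; H->plug->C->R->C->L->A->refl->B->L'->G->R'->A->plug->A
Final: ciphertext=DDDBHFCHHBA, RIGHT=4, LEFT=0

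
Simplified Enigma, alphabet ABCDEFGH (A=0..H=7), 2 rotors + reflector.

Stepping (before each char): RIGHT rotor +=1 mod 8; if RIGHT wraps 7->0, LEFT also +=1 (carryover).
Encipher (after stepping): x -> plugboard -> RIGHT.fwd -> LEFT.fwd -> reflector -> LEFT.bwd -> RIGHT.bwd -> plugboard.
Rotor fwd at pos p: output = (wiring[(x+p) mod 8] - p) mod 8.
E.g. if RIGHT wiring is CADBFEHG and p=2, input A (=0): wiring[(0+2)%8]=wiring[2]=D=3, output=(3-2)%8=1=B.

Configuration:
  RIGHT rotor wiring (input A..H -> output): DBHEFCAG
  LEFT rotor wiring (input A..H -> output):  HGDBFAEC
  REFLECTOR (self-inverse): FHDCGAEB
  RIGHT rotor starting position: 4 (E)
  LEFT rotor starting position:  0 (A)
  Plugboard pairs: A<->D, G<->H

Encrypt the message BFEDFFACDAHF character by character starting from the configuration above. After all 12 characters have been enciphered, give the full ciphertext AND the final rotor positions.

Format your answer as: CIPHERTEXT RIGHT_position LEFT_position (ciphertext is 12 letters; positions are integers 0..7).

Char 1 ('B'): step: R->5, L=0; B->plug->B->R->D->L->B->refl->H->L'->A->R'->H->plug->G
Char 2 ('F'): step: R->6, L=0; F->plug->F->R->G->L->E->refl->G->L'->B->R'->E->plug->E
Char 3 ('E'): step: R->7, L=0; E->plug->E->R->F->L->A->refl->F->L'->E->R'->B->plug->B
Char 4 ('D'): step: R->0, L->1 (L advanced); D->plug->A->R->D->L->E->refl->G->L'->H->R'->C->plug->C
Char 5 ('F'): step: R->1, L=1; F->plug->F->R->H->L->G->refl->E->L'->D->R'->C->plug->C
Char 6 ('F'): step: R->2, L=1; F->plug->F->R->E->L->H->refl->B->L'->G->R'->E->plug->E
Char 7 ('A'): step: R->3, L=1; A->plug->D->R->F->L->D->refl->C->L'->B->R'->A->plug->D
Char 8 ('C'): step: R->4, L=1; C->plug->C->R->E->L->H->refl->B->L'->G->R'->B->plug->B
Char 9 ('D'): step: R->5, L=1; D->plug->A->R->F->L->D->refl->C->L'->B->R'->C->plug->C
Char 10 ('A'): step: R->6, L=1; A->plug->D->R->D->L->E->refl->G->L'->H->R'->G->plug->H
Char 11 ('H'): step: R->7, L=1; H->plug->G->R->D->L->E->refl->G->L'->H->R'->A->plug->D
Char 12 ('F'): step: R->0, L->2 (L advanced); F->plug->F->R->C->L->D->refl->C->L'->E->R'->D->plug->A
Final: ciphertext=GEBCCEDBCHDA, RIGHT=0, LEFT=2

Answer: GEBCCEDBCHDA 0 2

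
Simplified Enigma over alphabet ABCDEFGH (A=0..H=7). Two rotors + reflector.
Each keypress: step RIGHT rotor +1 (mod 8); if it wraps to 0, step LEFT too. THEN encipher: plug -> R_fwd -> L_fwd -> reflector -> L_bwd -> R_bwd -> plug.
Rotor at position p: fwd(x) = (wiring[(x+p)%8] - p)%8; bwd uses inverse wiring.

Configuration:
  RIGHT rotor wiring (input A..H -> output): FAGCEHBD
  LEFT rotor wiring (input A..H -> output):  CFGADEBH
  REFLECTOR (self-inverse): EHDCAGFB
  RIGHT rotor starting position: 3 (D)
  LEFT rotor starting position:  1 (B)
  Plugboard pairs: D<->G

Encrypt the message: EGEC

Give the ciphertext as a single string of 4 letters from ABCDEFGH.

Answer: HDBB

Derivation:
Char 1 ('E'): step: R->4, L=1; E->plug->E->R->B->L->F->refl->G->L'->G->R'->H->plug->H
Char 2 ('G'): step: R->5, L=1; G->plug->D->R->A->L->E->refl->A->L'->F->R'->G->plug->D
Char 3 ('E'): step: R->6, L=1; E->plug->E->R->A->L->E->refl->A->L'->F->R'->B->plug->B
Char 4 ('C'): step: R->7, L=1; C->plug->C->R->B->L->F->refl->G->L'->G->R'->B->plug->B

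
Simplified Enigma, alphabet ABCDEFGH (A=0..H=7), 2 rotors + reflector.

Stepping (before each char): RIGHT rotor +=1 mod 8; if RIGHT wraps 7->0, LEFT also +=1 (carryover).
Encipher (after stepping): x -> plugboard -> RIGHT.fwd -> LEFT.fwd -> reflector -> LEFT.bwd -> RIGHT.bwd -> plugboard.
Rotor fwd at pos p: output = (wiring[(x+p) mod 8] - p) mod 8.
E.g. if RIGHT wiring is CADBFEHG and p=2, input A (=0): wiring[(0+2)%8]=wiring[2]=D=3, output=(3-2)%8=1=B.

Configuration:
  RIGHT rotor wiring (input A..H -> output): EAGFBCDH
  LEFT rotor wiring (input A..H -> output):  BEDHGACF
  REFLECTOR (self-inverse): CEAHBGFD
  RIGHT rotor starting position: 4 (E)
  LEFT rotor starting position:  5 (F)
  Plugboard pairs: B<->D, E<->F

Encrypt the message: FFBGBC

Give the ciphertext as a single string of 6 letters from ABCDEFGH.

Answer: BHGADH

Derivation:
Char 1 ('F'): step: R->5, L=5; F->plug->E->R->D->L->E->refl->B->L'->H->R'->D->plug->B
Char 2 ('F'): step: R->6, L=5; F->plug->E->R->A->L->D->refl->H->L'->E->R'->H->plug->H
Char 3 ('B'): step: R->7, L=5; B->plug->D->R->H->L->B->refl->E->L'->D->R'->G->plug->G
Char 4 ('G'): step: R->0, L->6 (L advanced); G->plug->G->R->D->L->G->refl->F->L'->E->R'->A->plug->A
Char 5 ('B'): step: R->1, L=6; B->plug->D->R->A->L->E->refl->B->L'->F->R'->B->plug->D
Char 6 ('C'): step: R->2, L=6; C->plug->C->R->H->L->C->refl->A->L'->G->R'->H->plug->H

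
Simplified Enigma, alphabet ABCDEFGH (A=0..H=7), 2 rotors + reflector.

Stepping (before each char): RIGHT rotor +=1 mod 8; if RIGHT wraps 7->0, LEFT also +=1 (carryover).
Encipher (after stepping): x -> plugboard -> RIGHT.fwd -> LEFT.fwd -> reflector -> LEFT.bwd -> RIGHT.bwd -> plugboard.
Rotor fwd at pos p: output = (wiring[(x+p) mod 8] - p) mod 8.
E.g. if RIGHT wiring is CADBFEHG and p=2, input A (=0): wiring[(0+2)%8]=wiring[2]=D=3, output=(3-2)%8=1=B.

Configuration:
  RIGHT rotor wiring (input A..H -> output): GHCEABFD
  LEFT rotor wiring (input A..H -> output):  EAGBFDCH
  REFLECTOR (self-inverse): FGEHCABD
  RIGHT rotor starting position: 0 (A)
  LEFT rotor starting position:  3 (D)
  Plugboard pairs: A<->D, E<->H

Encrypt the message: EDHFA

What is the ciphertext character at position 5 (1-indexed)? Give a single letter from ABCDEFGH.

Char 1 ('E'): step: R->1, L=3; E->plug->H->R->F->L->B->refl->G->L'->A->R'->E->plug->H
Char 2 ('D'): step: R->2, L=3; D->plug->A->R->A->L->G->refl->B->L'->F->R'->H->plug->E
Char 3 ('H'): step: R->3, L=3; H->plug->E->R->A->L->G->refl->B->L'->F->R'->B->plug->B
Char 4 ('F'): step: R->4, L=3; F->plug->F->R->D->L->H->refl->D->L'->H->R'->D->plug->A
Char 5 ('A'): step: R->5, L=3; A->plug->D->R->B->L->C->refl->E->L'->E->R'->A->plug->D

D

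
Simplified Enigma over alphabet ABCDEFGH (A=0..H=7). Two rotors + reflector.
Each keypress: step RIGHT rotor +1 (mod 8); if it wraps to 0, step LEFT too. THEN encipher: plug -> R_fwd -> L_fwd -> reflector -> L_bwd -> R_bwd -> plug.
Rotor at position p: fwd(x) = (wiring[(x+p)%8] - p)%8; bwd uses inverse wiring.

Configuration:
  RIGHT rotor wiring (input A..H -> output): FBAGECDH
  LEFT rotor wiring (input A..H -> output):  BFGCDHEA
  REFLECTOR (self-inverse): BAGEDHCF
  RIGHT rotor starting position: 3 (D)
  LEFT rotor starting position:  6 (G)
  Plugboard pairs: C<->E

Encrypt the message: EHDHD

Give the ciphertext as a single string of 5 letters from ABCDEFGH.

Char 1 ('E'): step: R->4, L=6; E->plug->C->R->H->L->B->refl->A->L'->E->R'->G->plug->G
Char 2 ('H'): step: R->5, L=6; H->plug->H->R->H->L->B->refl->A->L'->E->R'->E->plug->C
Char 3 ('D'): step: R->6, L=6; D->plug->D->R->D->L->H->refl->F->L'->G->R'->G->plug->G
Char 4 ('H'): step: R->7, L=6; H->plug->H->R->E->L->A->refl->B->L'->H->R'->E->plug->C
Char 5 ('D'): step: R->0, L->7 (L advanced); D->plug->D->R->G->L->A->refl->B->L'->A->R'->C->plug->E

Answer: GCGCE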